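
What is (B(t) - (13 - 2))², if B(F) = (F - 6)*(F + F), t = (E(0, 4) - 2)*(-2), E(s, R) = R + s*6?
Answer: 4761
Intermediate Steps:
E(s, R) = R + 6*s
t = -4 (t = ((4 + 6*0) - 2)*(-2) = ((4 + 0) - 2)*(-2) = (4 - 2)*(-2) = 2*(-2) = -4)
B(F) = 2*F*(-6 + F) (B(F) = (-6 + F)*(2*F) = 2*F*(-6 + F))
(B(t) - (13 - 2))² = (2*(-4)*(-6 - 4) - (13 - 2))² = (2*(-4)*(-10) - 1*11)² = (80 - 11)² = 69² = 4761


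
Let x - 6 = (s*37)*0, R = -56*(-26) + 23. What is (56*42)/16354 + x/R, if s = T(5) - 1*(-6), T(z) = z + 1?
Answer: 35066/237133 ≈ 0.14787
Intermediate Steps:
T(z) = 1 + z
s = 12 (s = (1 + 5) - 1*(-6) = 6 + 6 = 12)
R = 1479 (R = 1456 + 23 = 1479)
x = 6 (x = 6 + (12*37)*0 = 6 + 444*0 = 6 + 0 = 6)
(56*42)/16354 + x/R = (56*42)/16354 + 6/1479 = 2352*(1/16354) + 6*(1/1479) = 1176/8177 + 2/493 = 35066/237133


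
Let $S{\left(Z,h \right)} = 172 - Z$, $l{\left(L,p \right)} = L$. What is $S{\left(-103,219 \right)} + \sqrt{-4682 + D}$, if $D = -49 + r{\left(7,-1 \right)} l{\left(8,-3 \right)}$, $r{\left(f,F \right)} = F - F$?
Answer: $275 + i \sqrt{4731} \approx 275.0 + 68.782 i$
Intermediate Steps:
$r{\left(f,F \right)} = 0$
$D = -49$ ($D = -49 + 0 \cdot 8 = -49 + 0 = -49$)
$S{\left(-103,219 \right)} + \sqrt{-4682 + D} = \left(172 - -103\right) + \sqrt{-4682 - 49} = \left(172 + 103\right) + \sqrt{-4731} = 275 + i \sqrt{4731}$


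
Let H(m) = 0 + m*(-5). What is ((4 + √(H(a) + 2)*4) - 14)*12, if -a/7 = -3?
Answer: -120 + 48*I*√103 ≈ -120.0 + 487.15*I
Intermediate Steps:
a = 21 (a = -7*(-3) = 21)
H(m) = -5*m (H(m) = 0 - 5*m = -5*m)
((4 + √(H(a) + 2)*4) - 14)*12 = ((4 + √(-5*21 + 2)*4) - 14)*12 = ((4 + √(-105 + 2)*4) - 14)*12 = ((4 + √(-103)*4) - 14)*12 = ((4 + (I*√103)*4) - 14)*12 = ((4 + 4*I*√103) - 14)*12 = (-10 + 4*I*√103)*12 = -120 + 48*I*√103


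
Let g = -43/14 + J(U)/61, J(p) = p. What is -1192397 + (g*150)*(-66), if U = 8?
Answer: -496724069/427 ≈ -1.1633e+6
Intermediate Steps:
g = -2511/854 (g = -43/14 + 8/61 = -2511/854 ≈ -2.9403)
-1192397 + (g*150)*(-66) = -1192397 - 2511/854*150*(-66) = -1192397 - 188325/427*(-66) = -1192397 + 12429450/427 = -496724069/427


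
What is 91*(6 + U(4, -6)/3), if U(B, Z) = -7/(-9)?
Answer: 15379/27 ≈ 569.59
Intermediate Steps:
U(B, Z) = 7/9 (U(B, Z) = -7*(-⅑) = 7/9)
91*(6 + U(4, -6)/3) = 91*(6 + (7/9)/3) = 91*(6 + (7/9)*(⅓)) = 91*(6 + 7/27) = 91*(169/27) = 15379/27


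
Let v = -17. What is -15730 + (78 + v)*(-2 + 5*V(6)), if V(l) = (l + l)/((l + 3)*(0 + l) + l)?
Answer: -15791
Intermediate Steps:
V(l) = 2*l/(l + l*(3 + l)) (V(l) = (2*l)/((3 + l)*l + l) = (2*l)/(l*(3 + l) + l) = (2*l)/(l + l*(3 + l)) = 2*l/(l + l*(3 + l)))
-15730 + (78 + v)*(-2 + 5*V(6)) = -15730 + (78 - 17)*(-2 + 5*(2/(4 + 6))) = -15730 + 61*(-2 + 5*(2/10)) = -15730 + 61*(-2 + 5*(2*(⅒))) = -15730 + 61*(-2 + 5*(⅕)) = -15730 + 61*(-2 + 1) = -15730 + 61*(-1) = -15730 - 61 = -15791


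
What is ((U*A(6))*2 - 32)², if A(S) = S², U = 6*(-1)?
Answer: 215296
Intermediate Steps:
U = -6
((U*A(6))*2 - 32)² = (-6*6²*2 - 32)² = (-6*36*2 - 32)² = (-216*2 - 32)² = (-432 - 32)² = (-464)² = 215296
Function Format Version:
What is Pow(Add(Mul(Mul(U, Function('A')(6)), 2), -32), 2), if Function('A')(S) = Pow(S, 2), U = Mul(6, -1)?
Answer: 215296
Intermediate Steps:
U = -6
Pow(Add(Mul(Mul(U, Function('A')(6)), 2), -32), 2) = Pow(Add(Mul(Mul(-6, Pow(6, 2)), 2), -32), 2) = Pow(Add(Mul(Mul(-6, 36), 2), -32), 2) = Pow(Add(Mul(-216, 2), -32), 2) = Pow(Add(-432, -32), 2) = Pow(-464, 2) = 215296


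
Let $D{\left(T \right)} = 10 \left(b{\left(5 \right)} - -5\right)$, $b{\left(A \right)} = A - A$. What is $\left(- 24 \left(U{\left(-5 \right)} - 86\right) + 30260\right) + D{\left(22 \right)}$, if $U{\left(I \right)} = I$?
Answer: $32494$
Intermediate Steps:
$b{\left(A \right)} = 0$
$D{\left(T \right)} = 50$ ($D{\left(T \right)} = 10 \left(0 - -5\right) = 10 \left(0 + 5\right) = 10 \cdot 5 = 50$)
$\left(- 24 \left(U{\left(-5 \right)} - 86\right) + 30260\right) + D{\left(22 \right)} = \left(- 24 \left(-5 - 86\right) + 30260\right) + 50 = \left(\left(-24\right) \left(-91\right) + 30260\right) + 50 = \left(2184 + 30260\right) + 50 = 32444 + 50 = 32494$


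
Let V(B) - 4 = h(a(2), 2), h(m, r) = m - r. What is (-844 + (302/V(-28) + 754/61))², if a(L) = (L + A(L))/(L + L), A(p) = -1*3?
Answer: 79198342084/182329 ≈ 4.3437e+5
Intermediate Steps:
A(p) = -3
a(L) = (-3 + L)/(2*L) (a(L) = (L - 3)/(L + L) = (-3 + L)/((2*L)) = (-3 + L)*(1/(2*L)) = (-3 + L)/(2*L))
V(B) = 7/4 (V(B) = 4 + ((½)*(-3 + 2)/2 - 1*2) = 4 + ((½)*(½)*(-1) - 2) = 4 + (-¼ - 2) = 4 - 9/4 = 7/4)
(-844 + (302/V(-28) + 754/61))² = (-844 + (302/(7/4) + 754/61))² = (-844 + (302*(4/7) + 754*(1/61)))² = (-844 + (1208/7 + 754/61))² = (-844 + 78966/427)² = (-281422/427)² = 79198342084/182329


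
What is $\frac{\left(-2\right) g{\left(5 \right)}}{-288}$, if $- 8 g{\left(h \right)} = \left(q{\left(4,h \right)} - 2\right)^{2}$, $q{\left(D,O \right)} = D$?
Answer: $- \frac{1}{288} \approx -0.0034722$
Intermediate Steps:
$g{\left(h \right)} = - \frac{1}{2}$ ($g{\left(h \right)} = - \frac{\left(4 - 2\right)^{2}}{8} = - \frac{2^{2}}{8} = \left(- \frac{1}{8}\right) 4 = - \frac{1}{2}$)
$\frac{\left(-2\right) g{\left(5 \right)}}{-288} = \frac{\left(-2\right) \left(- \frac{1}{2}\right)}{-288} = \left(- \frac{1}{288}\right) 1 = - \frac{1}{288}$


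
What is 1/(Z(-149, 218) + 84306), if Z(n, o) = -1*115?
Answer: 1/84191 ≈ 1.1878e-5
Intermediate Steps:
Z(n, o) = -115
1/(Z(-149, 218) + 84306) = 1/(-115 + 84306) = 1/84191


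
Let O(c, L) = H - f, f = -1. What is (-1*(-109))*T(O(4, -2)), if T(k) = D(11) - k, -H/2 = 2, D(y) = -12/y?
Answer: 2289/11 ≈ 208.09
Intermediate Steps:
H = -4 (H = -2*2 = -4)
O(c, L) = -3 (O(c, L) = -4 - 1*(-1) = -4 + 1 = -3)
T(k) = -12/11 - k
(-1*(-109))*T(O(4, -2)) = (-1*(-109))*(-12/11 - 1*(-3)) = 109*(-12/11 + 3) = 109*(21/11) = 2289/11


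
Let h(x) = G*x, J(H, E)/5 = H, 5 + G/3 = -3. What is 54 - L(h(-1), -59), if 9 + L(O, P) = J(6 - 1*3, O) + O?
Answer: 24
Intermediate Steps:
G = -24 (G = -15 + 3*(-3) = -15 - 9 = -24)
J(H, E) = 5*H
h(x) = -24*x
L(O, P) = 6 + O (L(O, P) = -9 + (5*(6 - 1*3) + O) = -9 + (5*(6 - 3) + O) = -9 + (5*3 + O) = -9 + (15 + O) = 6 + O)
54 - L(h(-1), -59) = 54 - (6 - 24*(-1)) = 54 - (6 + 24) = 54 - 1*30 = 54 - 30 = 24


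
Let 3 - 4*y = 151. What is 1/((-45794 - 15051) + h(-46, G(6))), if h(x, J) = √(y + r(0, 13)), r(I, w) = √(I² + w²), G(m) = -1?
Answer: -60845/3702114049 - 2*I*√6/3702114049 ≈ -1.6435e-5 - 1.3233e-9*I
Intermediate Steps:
y = -37 (y = ¾ - ¼*151 = ¾ - 151/4 = -37)
h(x, J) = 2*I*√6 (h(x, J) = √(-37 + √(0² + 13²)) = √(-37 + √(0 + 169)) = √(-37 + √169) = √(-37 + 13) = √(-24) = 2*I*√6)
1/((-45794 - 15051) + h(-46, G(6))) = 1/((-45794 - 15051) + 2*I*√6) = 1/(-60845 + 2*I*√6)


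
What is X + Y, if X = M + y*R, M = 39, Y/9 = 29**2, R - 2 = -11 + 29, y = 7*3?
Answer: 8028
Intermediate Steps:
y = 21
R = 20 (R = 2 + (-11 + 29) = 2 + 18 = 20)
Y = 7569 (Y = 9*29**2 = 9*841 = 7569)
X = 459 (X = 39 + 21*20 = 39 + 420 = 459)
X + Y = 459 + 7569 = 8028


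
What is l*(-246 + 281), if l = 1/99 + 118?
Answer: 408905/99 ≈ 4130.4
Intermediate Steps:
l = 11683/99 (l = 1*(1/99) + 118 = 1/99 + 118 = 11683/99 ≈ 118.01)
l*(-246 + 281) = 11683*(-246 + 281)/99 = (11683/99)*35 = 408905/99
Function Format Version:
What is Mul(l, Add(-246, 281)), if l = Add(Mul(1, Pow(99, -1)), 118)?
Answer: Rational(408905, 99) ≈ 4130.4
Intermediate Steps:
l = Rational(11683, 99) (l = Add(Mul(1, Rational(1, 99)), 118) = Add(Rational(1, 99), 118) = Rational(11683, 99) ≈ 118.01)
Mul(l, Add(-246, 281)) = Mul(Rational(11683, 99), Add(-246, 281)) = Mul(Rational(11683, 99), 35) = Rational(408905, 99)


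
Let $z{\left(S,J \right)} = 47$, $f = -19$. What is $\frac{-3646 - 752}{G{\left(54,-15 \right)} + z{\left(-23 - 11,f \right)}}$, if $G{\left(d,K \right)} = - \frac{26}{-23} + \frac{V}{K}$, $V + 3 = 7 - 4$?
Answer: $- \frac{33718}{369} \approx -91.377$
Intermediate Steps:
$V = 0$ ($V = -3 + \left(7 - 4\right) = -3 + 3 = 0$)
$G{\left(d,K \right)} = \frac{26}{23}$ ($G{\left(d,K \right)} = - \frac{26}{-23} + \frac{0}{K} = \left(-26\right) \left(- \frac{1}{23}\right) + 0 = \frac{26}{23} + 0 = \frac{26}{23}$)
$\frac{-3646 - 752}{G{\left(54,-15 \right)} + z{\left(-23 - 11,f \right)}} = \frac{-3646 - 752}{\frac{26}{23} + 47} = - \frac{4398}{\frac{1107}{23}} = \left(-4398\right) \frac{23}{1107} = - \frac{33718}{369}$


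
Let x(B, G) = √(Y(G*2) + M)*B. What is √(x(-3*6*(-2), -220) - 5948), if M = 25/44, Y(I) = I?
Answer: √(-719708 + 198*I*√212685)/11 ≈ 4.8827 + 77.278*I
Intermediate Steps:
M = 25/44 (M = 25*(1/44) = 25/44 ≈ 0.56818)
x(B, G) = B*√(25/44 + 2*G) (x(B, G) = √(G*2 + 25/44)*B = √(2*G + 25/44)*B = √(25/44 + 2*G)*B = B*√(25/44 + 2*G))
√(x(-3*6*(-2), -220) - 5948) = √((-3*6*(-2))*√(275 + 968*(-220))/22 - 5948) = √((-18*(-2))*√(275 - 212960)/22 - 5948) = √((1/22)*36*√(-212685) - 5948) = √((1/22)*36*(I*√212685) - 5948) = √(18*I*√212685/11 - 5948) = √(-5948 + 18*I*√212685/11)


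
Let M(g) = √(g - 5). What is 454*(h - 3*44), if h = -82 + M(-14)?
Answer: -97156 + 454*I*√19 ≈ -97156.0 + 1978.9*I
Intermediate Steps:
M(g) = √(-5 + g)
h = -82 + I*√19 (h = -82 + √(-5 - 14) = -82 + √(-19) = -82 + I*√19 ≈ -82.0 + 4.3589*I)
454*(h - 3*44) = 454*((-82 + I*√19) - 3*44) = 454*((-82 + I*√19) - 132) = 454*(-214 + I*√19) = -97156 + 454*I*√19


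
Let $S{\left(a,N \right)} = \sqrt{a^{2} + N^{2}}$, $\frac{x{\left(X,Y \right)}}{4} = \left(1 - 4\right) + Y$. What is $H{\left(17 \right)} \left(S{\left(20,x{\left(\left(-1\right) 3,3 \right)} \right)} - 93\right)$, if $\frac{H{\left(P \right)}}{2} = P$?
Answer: $-2482$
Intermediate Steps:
$H{\left(P \right)} = 2 P$
$x{\left(X,Y \right)} = -12 + 4 Y$ ($x{\left(X,Y \right)} = 4 \left(\left(1 - 4\right) + Y\right) = 4 \left(-3 + Y\right) = -12 + 4 Y$)
$S{\left(a,N \right)} = \sqrt{N^{2} + a^{2}}$
$H{\left(17 \right)} \left(S{\left(20,x{\left(\left(-1\right) 3,3 \right)} \right)} - 93\right) = 2 \cdot 17 \left(\sqrt{\left(-12 + 4 \cdot 3\right)^{2} + 20^{2}} - 93\right) = 34 \left(\sqrt{\left(-12 + 12\right)^{2} + 400} + \left(-233 + 140\right)\right) = 34 \left(\sqrt{0^{2} + 400} - 93\right) = 34 \left(\sqrt{0 + 400} - 93\right) = 34 \left(\sqrt{400} - 93\right) = 34 \left(20 - 93\right) = 34 \left(-73\right) = -2482$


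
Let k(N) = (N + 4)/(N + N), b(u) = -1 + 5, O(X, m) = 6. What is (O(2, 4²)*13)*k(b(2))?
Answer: 78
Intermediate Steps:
b(u) = 4
k(N) = (4 + N)/(2*N) (k(N) = (4 + N)/((2*N)) = (4 + N)*(1/(2*N)) = (4 + N)/(2*N))
(O(2, 4²)*13)*k(b(2)) = (6*13)*((½)*(4 + 4)/4) = 78*((½)*(¼)*8) = 78*1 = 78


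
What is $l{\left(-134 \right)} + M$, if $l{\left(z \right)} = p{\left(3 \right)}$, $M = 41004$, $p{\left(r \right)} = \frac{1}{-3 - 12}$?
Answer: $\frac{615059}{15} \approx 41004.0$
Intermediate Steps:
$p{\left(r \right)} = - \frac{1}{15}$ ($p{\left(r \right)} = \frac{1}{-15} = - \frac{1}{15}$)
$l{\left(z \right)} = - \frac{1}{15}$
$l{\left(-134 \right)} + M = - \frac{1}{15} + 41004 = \frac{615059}{15}$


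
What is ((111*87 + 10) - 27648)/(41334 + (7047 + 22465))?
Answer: -17981/70846 ≈ -0.25380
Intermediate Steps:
((111*87 + 10) - 27648)/(41334 + (7047 + 22465)) = ((9657 + 10) - 27648)/(41334 + 29512) = (9667 - 27648)/70846 = -17981*1/70846 = -17981/70846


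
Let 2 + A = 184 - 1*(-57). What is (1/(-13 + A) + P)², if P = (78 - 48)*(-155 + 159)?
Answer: 735548641/51076 ≈ 14401.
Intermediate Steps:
A = 239 (A = -2 + (184 - 1*(-57)) = -2 + (184 + 57) = -2 + 241 = 239)
P = 120 (P = 30*4 = 120)
(1/(-13 + A) + P)² = (1/(-13 + 239) + 120)² = (1/226 + 120)² = (27121/226)² = 735548641/51076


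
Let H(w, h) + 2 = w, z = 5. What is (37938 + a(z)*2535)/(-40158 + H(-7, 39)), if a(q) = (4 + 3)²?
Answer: -18017/4463 ≈ -4.0370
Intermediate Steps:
H(w, h) = -2 + w
a(q) = 49 (a(q) = 7² = 49)
(37938 + a(z)*2535)/(-40158 + H(-7, 39)) = (37938 + 49*2535)/(-40158 + (-2 - 7)) = (37938 + 124215)/(-40158 - 9) = 162153/(-40167) = 162153*(-1/40167) = -18017/4463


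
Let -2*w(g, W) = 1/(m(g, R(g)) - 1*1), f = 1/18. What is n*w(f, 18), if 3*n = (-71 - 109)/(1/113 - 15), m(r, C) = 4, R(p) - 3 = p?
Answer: -565/847 ≈ -0.66706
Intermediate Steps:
R(p) = 3 + p
f = 1/18 ≈ 0.055556
w(g, W) = -1/6 (w(g, W) = -1/(2*(4 - 1*1)) = -1/(2*(4 - 1)) = -1/2/3 = -1/2*1/3 = -1/6)
n = 3390/847 (n = ((-71 - 109)/(1/113 - 15))/3 = (-180/(1/113 - 15))/3 = (-180/(-1694/113))/3 = (-180*(-113/1694))/3 = (1/3)*(10170/847) = 3390/847 ≈ 4.0024)
n*w(f, 18) = (3390/847)*(-1/6) = -565/847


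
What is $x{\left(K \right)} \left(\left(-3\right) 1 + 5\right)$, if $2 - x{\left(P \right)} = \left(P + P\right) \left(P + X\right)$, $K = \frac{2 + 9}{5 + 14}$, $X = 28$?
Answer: $- \frac{22448}{361} \approx -62.183$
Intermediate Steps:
$K = \frac{11}{19} \approx 0.57895$
$x{\left(P \right)} = 2 - 2 P \left(28 + P\right)$ ($x{\left(P \right)} = 2 - \left(P + P\right) \left(P + 28\right) = 2 - 2 P \left(28 + P\right)$)
$x{\left(K \right)} \left(\left(-3\right) 1 + 5\right) = \left(2 - \frac{616}{19} - 2 \left(\frac{11}{19}\right)^{2}\right) \left(\left(-3\right) 1 + 5\right) = \left(2 - \frac{616}{19} - \frac{242}{361}\right) \left(-3 + 5\right) = \left(2 - \frac{616}{19} - \frac{242}{361}\right) 2 = \left(- \frac{11224}{361}\right) 2 = - \frac{22448}{361}$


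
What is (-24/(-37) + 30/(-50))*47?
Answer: 423/185 ≈ 2.2865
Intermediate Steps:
(-24/(-37) + 30/(-50))*47 = (-24*(-1/37) + 30*(-1/50))*47 = (24/37 - 3/5)*47 = (9/185)*47 = 423/185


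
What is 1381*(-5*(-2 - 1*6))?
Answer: 55240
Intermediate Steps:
1381*(-5*(-2 - 1*6)) = 1381*(-5*(-2 - 6)) = 1381*(-5*(-8)) = 1381*40 = 55240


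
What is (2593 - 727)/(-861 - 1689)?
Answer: -311/425 ≈ -0.73176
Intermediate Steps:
(2593 - 727)/(-861 - 1689) = 1866/(-2550) = 1866*(-1/2550) = -311/425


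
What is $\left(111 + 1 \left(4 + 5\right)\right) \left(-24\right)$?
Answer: $-2880$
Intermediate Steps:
$\left(111 + 1 \left(4 + 5\right)\right) \left(-24\right) = \left(111 + 1 \cdot 9\right) \left(-24\right) = \left(111 + 9\right) \left(-24\right) = 120 \left(-24\right) = -2880$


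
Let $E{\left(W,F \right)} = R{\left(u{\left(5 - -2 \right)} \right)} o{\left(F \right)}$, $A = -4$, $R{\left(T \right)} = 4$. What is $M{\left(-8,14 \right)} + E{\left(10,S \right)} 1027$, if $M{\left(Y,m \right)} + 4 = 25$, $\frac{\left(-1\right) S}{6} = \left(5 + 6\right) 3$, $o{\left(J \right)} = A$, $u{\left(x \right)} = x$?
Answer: $-16411$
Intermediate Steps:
$o{\left(J \right)} = -4$
$S = -198$ ($S = - 6 \left(5 + 6\right) 3 = - 6 \cdot 11 \cdot 3 = \left(-6\right) 33 = -198$)
$M{\left(Y,m \right)} = 21$ ($M{\left(Y,m \right)} = -4 + 25 = 21$)
$E{\left(W,F \right)} = -16$ ($E{\left(W,F \right)} = 4 \left(-4\right) = -16$)
$M{\left(-8,14 \right)} + E{\left(10,S \right)} 1027 = 21 - 16432 = -16411$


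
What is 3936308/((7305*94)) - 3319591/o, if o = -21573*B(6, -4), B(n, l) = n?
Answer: 9889969457/315181530 ≈ 31.379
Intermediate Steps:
o = -129438 (o = -21573*6 = -129438)
3936308/((7305*94)) - 3319591/o = 3936308/((7305*94)) - 3319591/(-129438) = 3936308/686670 - 3319591*(-1/129438) = 3936308*(1/686670) + 3319591/129438 = 1968154/343335 + 3319591/129438 = 9889969457/315181530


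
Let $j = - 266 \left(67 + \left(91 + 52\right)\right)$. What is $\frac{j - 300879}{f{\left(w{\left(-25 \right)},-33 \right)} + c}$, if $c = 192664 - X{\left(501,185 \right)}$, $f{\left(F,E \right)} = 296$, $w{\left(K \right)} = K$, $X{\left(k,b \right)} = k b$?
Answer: $- \frac{118913}{33425} \approx -3.5576$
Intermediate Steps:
$X{\left(k,b \right)} = b k$
$j = -55860$ ($j = - 266 \left(67 + 143\right) = \left(-266\right) 210 = -55860$)
$c = 99979$ ($c = 192664 - 185 \cdot 501 = 192664 - 92685 = 99979$)
$\frac{j - 300879}{f{\left(w{\left(-25 \right)},-33 \right)} + c} = \frac{-55860 - 300879}{296 + 99979} = - \frac{356739}{100275} = \left(-356739\right) \frac{1}{100275} = - \frac{118913}{33425}$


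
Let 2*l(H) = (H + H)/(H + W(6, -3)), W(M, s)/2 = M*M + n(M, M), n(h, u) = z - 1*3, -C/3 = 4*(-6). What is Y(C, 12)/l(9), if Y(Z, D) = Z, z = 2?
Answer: 632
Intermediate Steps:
C = 72 (C = -12*(-6) = -3*(-24) = 72)
n(h, u) = -1 (n(h, u) = 2 - 1*3 = 2 - 3 = -1)
W(M, s) = -2 + 2*M² (W(M, s) = 2*(M*M - 1) = 2*(M² - 1) = 2*(-1 + M²) = -2 + 2*M²)
l(H) = H/(70 + H) (l(H) = ((H + H)/(H + (-2 + 2*6²)))/2 = ((2*H)/(H + (-2 + 2*36)))/2 = ((2*H)/(H + (-2 + 72)))/2 = ((2*H)/(H + 70))/2 = ((2*H)/(70 + H))/2 = (2*H/(70 + H))/2 = H/(70 + H))
Y(C, 12)/l(9) = 72/((9/(70 + 9))) = 72/((9/79)) = 72/((9*(1/79))) = 72/(9/79) = 72*(79/9) = 632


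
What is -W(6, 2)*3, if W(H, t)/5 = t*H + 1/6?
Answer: -365/2 ≈ -182.50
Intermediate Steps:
W(H, t) = ⅚ + 5*H*t (W(H, t) = 5*(t*H + 1/6) = 5*(H*t + ⅙) = 5*(⅙ + H*t) = ⅚ + 5*H*t)
-W(6, 2)*3 = -(⅚ + 5*6*2)*3 = -(⅚ + 60)*3 = -1*365/6*3 = -365/6*3 = -365/2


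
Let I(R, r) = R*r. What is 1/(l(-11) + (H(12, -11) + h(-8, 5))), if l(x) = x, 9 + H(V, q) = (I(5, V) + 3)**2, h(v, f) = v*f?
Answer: 1/3909 ≈ 0.00025582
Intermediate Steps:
h(v, f) = f*v
H(V, q) = -9 + (3 + 5*V)**2 (H(V, q) = -9 + (5*V + 3)**2 = -9 + (3 + 5*V)**2)
1/(l(-11) + (H(12, -11) + h(-8, 5))) = 1/(-11 + ((-9 + (3 + 5*12)**2) + 5*(-8))) = 1/(-11 + ((-9 + (3 + 60)**2) - 40)) = 1/(-11 + ((-9 + 63**2) - 40)) = 1/(-11 + ((-9 + 3969) - 40)) = 1/(-11 + (3960 - 40)) = 1/(-11 + 3920) = 1/3909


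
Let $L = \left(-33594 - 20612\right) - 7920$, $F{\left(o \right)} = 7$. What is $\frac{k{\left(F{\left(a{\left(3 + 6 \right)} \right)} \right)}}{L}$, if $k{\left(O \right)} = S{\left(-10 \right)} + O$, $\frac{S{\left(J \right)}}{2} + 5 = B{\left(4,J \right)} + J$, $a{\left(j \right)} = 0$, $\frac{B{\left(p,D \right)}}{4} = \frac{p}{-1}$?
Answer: $\frac{55}{62126} \approx 0.0008853$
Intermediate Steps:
$B{\left(p,D \right)} = - 4 p$ ($B{\left(p,D \right)} = 4 \frac{p}{-1} = 4 p \left(-1\right) = 4 \left(- p\right) = - 4 p$)
$S{\left(J \right)} = -42 + 2 J$ ($S{\left(J \right)} = -10 + 2 \left(\left(-4\right) 4 + J\right) = -10 + 2 \left(-16 + J\right) = -10 + \left(-32 + 2 J\right) = -42 + 2 J$)
$L = -62126$ ($L = -54206 - 7920 = -62126$)
$k{\left(O \right)} = -62 + O$ ($k{\left(O \right)} = \left(-42 + 2 \left(-10\right)\right) + O = \left(-42 - 20\right) + O = -62 + O$)
$\frac{k{\left(F{\left(a{\left(3 + 6 \right)} \right)} \right)}}{L} = \frac{-62 + 7}{-62126} = \left(-55\right) \left(- \frac{1}{62126}\right) = \frac{55}{62126}$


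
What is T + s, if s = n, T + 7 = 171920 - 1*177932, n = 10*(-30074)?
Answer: -306759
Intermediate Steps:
n = -300740
T = -6019 (T = -7 + (171920 - 1*177932) = -7 + (171920 - 177932) = -7 - 6012 = -6019)
s = -300740
T + s = -6019 - 300740 = -306759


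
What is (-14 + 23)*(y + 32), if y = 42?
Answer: 666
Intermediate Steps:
(-14 + 23)*(y + 32) = (-14 + 23)*(42 + 32) = 9*74 = 666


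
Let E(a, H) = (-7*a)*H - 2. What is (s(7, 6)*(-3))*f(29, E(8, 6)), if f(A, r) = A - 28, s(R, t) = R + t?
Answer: -39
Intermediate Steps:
E(a, H) = -2 - 7*H*a (E(a, H) = -7*H*a - 2 = -2 - 7*H*a)
f(A, r) = -28 + A
(s(7, 6)*(-3))*f(29, E(8, 6)) = ((7 + 6)*(-3))*(-28 + 29) = (13*(-3))*1 = -39*1 = -39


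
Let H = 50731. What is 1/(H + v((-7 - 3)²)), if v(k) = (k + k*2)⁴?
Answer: 1/8100050731 ≈ 1.2346e-10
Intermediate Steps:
v(k) = 81*k⁴ (v(k) = (k + 2*k)⁴ = (3*k)⁴ = 81*k⁴)
1/(H + v((-7 - 3)²)) = 1/(50731 + 81*((-7 - 3)²)⁴) = 1/(50731 + 81*((-10)²)⁴) = 1/(50731 + 81*100⁴) = 1/(50731 + 81*100000000) = 1/(50731 + 8100000000) = 1/8100050731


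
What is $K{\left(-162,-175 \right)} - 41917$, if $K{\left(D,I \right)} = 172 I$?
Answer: $-72017$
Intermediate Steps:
$K{\left(-162,-175 \right)} - 41917 = 172 \left(-175\right) - 41917 = -30100 - 41917 = -72017$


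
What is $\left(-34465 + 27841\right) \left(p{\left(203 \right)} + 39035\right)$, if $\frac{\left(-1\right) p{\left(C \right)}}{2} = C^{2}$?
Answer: $287368992$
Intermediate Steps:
$p{\left(C \right)} = - 2 C^{2}$
$\left(-34465 + 27841\right) \left(p{\left(203 \right)} + 39035\right) = \left(-34465 + 27841\right) \left(- 2 \cdot 203^{2} + 39035\right) = - 6624 \left(\left(-2\right) 41209 + 39035\right) = - 6624 \left(-82418 + 39035\right) = \left(-6624\right) \left(-43383\right) = 287368992$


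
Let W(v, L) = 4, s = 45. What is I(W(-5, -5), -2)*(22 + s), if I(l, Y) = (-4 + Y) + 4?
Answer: -134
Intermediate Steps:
I(l, Y) = Y
I(W(-5, -5), -2)*(22 + s) = -2*(22 + 45) = -2*67 = -134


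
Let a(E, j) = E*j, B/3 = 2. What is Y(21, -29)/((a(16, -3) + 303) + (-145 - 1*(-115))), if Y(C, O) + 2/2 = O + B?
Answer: -8/75 ≈ -0.10667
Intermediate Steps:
B = 6 (B = 3*2 = 6)
Y(C, O) = 5 + O (Y(C, O) = -1 + (O + 6) = -1 + (6 + O) = 5 + O)
Y(21, -29)/((a(16, -3) + 303) + (-145 - 1*(-115))) = (5 - 29)/((16*(-3) + 303) + (-145 - 1*(-115))) = -24/((-48 + 303) + (-145 + 115)) = -24/(255 - 30) = -24/225 = -24*1/225 = -8/75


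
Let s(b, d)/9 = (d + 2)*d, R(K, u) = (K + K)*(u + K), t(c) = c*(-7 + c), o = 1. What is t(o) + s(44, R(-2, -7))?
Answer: 12306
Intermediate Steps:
R(K, u) = 2*K*(K + u) (R(K, u) = (2*K)*(K + u) = 2*K*(K + u))
s(b, d) = 9*d*(2 + d) (s(b, d) = 9*((d + 2)*d) = 9*((2 + d)*d) = 9*(d*(2 + d)) = 9*d*(2 + d))
t(o) + s(44, R(-2, -7)) = 1*(-7 + 1) + 9*(2*(-2)*(-2 - 7))*(2 + 2*(-2)*(-2 - 7)) = 1*(-6) + 9*(2*(-2)*(-9))*(2 + 2*(-2)*(-9)) = -6 + 9*36*(2 + 36) = -6 + 9*36*38 = -6 + 12312 = 12306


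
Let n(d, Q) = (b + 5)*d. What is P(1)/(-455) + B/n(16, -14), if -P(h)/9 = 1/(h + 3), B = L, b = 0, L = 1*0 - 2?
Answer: -73/3640 ≈ -0.020055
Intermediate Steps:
L = -2 (L = 0 - 2 = -2)
B = -2
n(d, Q) = 5*d (n(d, Q) = (0 + 5)*d = 5*d)
P(h) = -9/(3 + h) (P(h) = -9/(h + 3) = -9/(3 + h))
P(1)/(-455) + B/n(16, -14) = -9/(3 + 1)/(-455) - 2/(5*16) = -9/4*(-1/455) - 2/80 = -9*¼*(-1/455) - 2*1/80 = -9/4*(-1/455) - 1/40 = 9/1820 - 1/40 = -73/3640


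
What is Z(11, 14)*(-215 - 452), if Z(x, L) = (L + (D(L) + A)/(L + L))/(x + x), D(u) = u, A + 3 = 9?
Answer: -68701/154 ≈ -446.11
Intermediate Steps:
A = 6 (A = -3 + 9 = 6)
Z(x, L) = (L + (6 + L)/(2*L))/(2*x) (Z(x, L) = (L + (L + 6)/(L + L))/(x + x) = (L + (6 + L)/((2*L)))/((2*x)) = (L + (6 + L)*(1/(2*L)))*(1/(2*x)) = (L + (6 + L)/(2*L))*(1/(2*x)) = (L + (6 + L)/(2*L))/(2*x))
Z(11, 14)*(-215 - 452) = ((¼)*(6 + 14 + 2*14²)/(14*11))*(-215 - 452) = ((¼)*(1/14)*(1/11)*(6 + 14 + 2*196))*(-667) = ((¼)*(1/14)*(1/11)*(6 + 14 + 392))*(-667) = ((¼)*(1/14)*(1/11)*412)*(-667) = (103/154)*(-667) = -68701/154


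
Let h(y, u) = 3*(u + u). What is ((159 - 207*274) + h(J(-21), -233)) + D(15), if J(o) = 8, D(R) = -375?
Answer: -58332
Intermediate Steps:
h(y, u) = 6*u (h(y, u) = 3*(2*u) = 6*u)
((159 - 207*274) + h(J(-21), -233)) + D(15) = ((159 - 207*274) + 6*(-233)) - 375 = ((159 - 56718) - 1398) - 375 = (-56559 - 1398) - 375 = -57957 - 375 = -58332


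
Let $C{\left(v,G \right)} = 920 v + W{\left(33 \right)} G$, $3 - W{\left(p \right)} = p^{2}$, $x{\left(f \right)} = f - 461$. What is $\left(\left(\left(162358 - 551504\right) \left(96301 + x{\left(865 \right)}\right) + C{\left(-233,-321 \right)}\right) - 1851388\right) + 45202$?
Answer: $-37634035870$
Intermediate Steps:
$x{\left(f \right)} = -461 + f$
$W{\left(p \right)} = 3 - p^{2}$
$C{\left(v,G \right)} = - 1086 G + 920 v$ ($C{\left(v,G \right)} = 920 v + \left(3 - 33^{2}\right) G = 920 v + \left(3 - 1089\right) G = 920 v - 1086 G = - 1086 G + 920 v$)
$\left(\left(\left(162358 - 551504\right) \left(96301 + x{\left(865 \right)}\right) + C{\left(-233,-321 \right)}\right) - 1851388\right) + 45202 = \left(\left(\left(162358 - 551504\right) \left(96301 + \left(-461 + 865\right)\right) + \left(\left(-1086\right) \left(-321\right) + 920 \left(-233\right)\right)\right) - 1851388\right) + 45202 = \left(\left(- 389146 \left(96301 + 404\right) + \left(348606 - 214360\right)\right) - 1851388\right) + 45202 = \left(\left(\left(-389146\right) 96705 + 134246\right) - 1851388\right) + 45202 = \left(\left(-37632363930 + 134246\right) - 1851388\right) + 45202 = \left(-37632229684 - 1851388\right) + 45202 = -37634081072 + 45202 = -37634035870$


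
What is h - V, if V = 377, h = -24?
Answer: -401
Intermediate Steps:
h - V = -24 - 1*377 = -24 - 377 = -401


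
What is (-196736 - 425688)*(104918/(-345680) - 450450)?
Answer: 6057417177201577/21605 ≈ 2.8037e+11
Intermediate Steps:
(-196736 - 425688)*(104918/(-345680) - 450450) = -622424*(104918*(-1/345680) - 450450) = -622424*(-52459/172840 - 450450) = -622424*(-77855830459/172840) = 6057417177201577/21605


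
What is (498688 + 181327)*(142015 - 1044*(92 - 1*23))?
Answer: 47586769685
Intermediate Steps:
(498688 + 181327)*(142015 - 1044*(92 - 1*23)) = 680015*(142015 - 1044*(92 - 23)) = 680015*(142015 - 1044*69) = 680015*(142015 - 72036) = 680015*69979 = 47586769685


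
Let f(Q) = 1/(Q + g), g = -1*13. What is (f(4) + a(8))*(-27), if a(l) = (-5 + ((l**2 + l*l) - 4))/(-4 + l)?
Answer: -3201/4 ≈ -800.25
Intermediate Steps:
g = -13
f(Q) = 1/(-13 + Q) (f(Q) = 1/(Q - 13) = 1/(-13 + Q))
a(l) = (-9 + 2*l**2)/(-4 + l) (a(l) = (-5 + ((l**2 + l**2) - 4))/(-4 + l) = (-5 + (2*l**2 - 4))/(-4 + l) = (-5 + (-4 + 2*l**2))/(-4 + l) = (-9 + 2*l**2)/(-4 + l))
(f(4) + a(8))*(-27) = (1/(-13 + 4) + (-9 + 2*8**2)/(-4 + 8))*(-27) = (1/(-9) + (-9 + 2*64)/4)*(-27) = (-1/9 + (-9 + 128)/4)*(-27) = (-1/9 + (1/4)*119)*(-27) = (-1/9 + 119/4)*(-27) = (1067/36)*(-27) = -3201/4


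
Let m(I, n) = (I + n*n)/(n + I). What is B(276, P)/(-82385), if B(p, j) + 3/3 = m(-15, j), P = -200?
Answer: 1608/708511 ≈ 0.0022695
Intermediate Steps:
m(I, n) = (I + n²)/(I + n)
B(p, j) = -1 + (-15 + j²)/(-15 + j)
B(276, P)/(-82385) = -200*(-1 - 200)/(-15 - 200)/(-82385) = -200*(-201)/(-215)*(-1/82385) = -200*(-1/215)*(-201)*(-1/82385) = -8040/43*(-1/82385) = 1608/708511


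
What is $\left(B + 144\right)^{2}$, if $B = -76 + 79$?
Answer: $21609$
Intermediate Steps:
$B = 3$
$\left(B + 144\right)^{2} = \left(3 + 144\right)^{2} = 147^{2} = 21609$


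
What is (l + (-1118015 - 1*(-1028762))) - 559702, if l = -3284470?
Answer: -3933425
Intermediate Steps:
(l + (-1118015 - 1*(-1028762))) - 559702 = (-3284470 + (-1118015 - 1*(-1028762))) - 559702 = (-3284470 + (-1118015 + 1028762)) - 559702 = (-3284470 - 89253) - 559702 = -3373723 - 559702 = -3933425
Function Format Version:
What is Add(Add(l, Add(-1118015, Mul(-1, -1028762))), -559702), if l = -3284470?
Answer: -3933425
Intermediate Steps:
Add(Add(l, Add(-1118015, Mul(-1, -1028762))), -559702) = Add(Add(-3284470, Add(-1118015, Mul(-1, -1028762))), -559702) = Add(Add(-3284470, Add(-1118015, 1028762)), -559702) = Add(Add(-3284470, -89253), -559702) = Add(-3373723, -559702) = -3933425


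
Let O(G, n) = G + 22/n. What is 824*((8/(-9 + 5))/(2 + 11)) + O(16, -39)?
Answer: -334/3 ≈ -111.33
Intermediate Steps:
824*((8/(-9 + 5))/(2 + 11)) + O(16, -39) = 824*((8/(-9 + 5))/(2 + 11)) + (16 + 22/(-39)) = 824*((8/(-4))/13) + (16 + 22*(-1/39)) = 824*((8*(-1/4))*(1/13)) + (16 - 22/39) = 824*(-2*1/13) + 602/39 = 824*(-2/13) + 602/39 = -1648/13 + 602/39 = -334/3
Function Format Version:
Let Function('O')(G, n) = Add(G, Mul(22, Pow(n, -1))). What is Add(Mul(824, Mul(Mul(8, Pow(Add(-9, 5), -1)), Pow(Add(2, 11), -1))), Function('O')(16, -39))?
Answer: Rational(-334, 3) ≈ -111.33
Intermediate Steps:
Add(Mul(824, Mul(Mul(8, Pow(Add(-9, 5), -1)), Pow(Add(2, 11), -1))), Function('O')(16, -39)) = Add(Mul(824, Mul(Mul(8, Pow(Add(-9, 5), -1)), Pow(Add(2, 11), -1))), Add(16, Mul(22, Pow(-39, -1)))) = Add(Mul(824, Mul(Mul(8, Pow(-4, -1)), Pow(13, -1))), Add(16, Mul(22, Rational(-1, 39)))) = Add(Mul(824, Mul(Mul(8, Rational(-1, 4)), Rational(1, 13))), Add(16, Rational(-22, 39))) = Add(Mul(824, Mul(-2, Rational(1, 13))), Rational(602, 39)) = Add(Mul(824, Rational(-2, 13)), Rational(602, 39)) = Add(Rational(-1648, 13), Rational(602, 39)) = Rational(-334, 3)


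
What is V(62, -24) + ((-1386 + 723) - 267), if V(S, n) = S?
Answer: -868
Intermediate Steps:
V(62, -24) + ((-1386 + 723) - 267) = 62 + ((-1386 + 723) - 267) = 62 + (-663 - 267) = 62 - 930 = -868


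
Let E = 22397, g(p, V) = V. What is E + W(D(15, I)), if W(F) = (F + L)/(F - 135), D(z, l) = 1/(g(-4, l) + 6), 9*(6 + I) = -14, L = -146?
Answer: 42533956/1899 ≈ 22398.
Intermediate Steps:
I = -68/9 (I = -6 + (⅑)*(-14) = -6 - 14/9 = -68/9 ≈ -7.5556)
D(z, l) = 1/(6 + l) (D(z, l) = 1/(l + 6) = 1/(6 + l))
W(F) = (-146 + F)/(-135 + F) (W(F) = (F - 146)/(F - 135) = (-146 + F)/(-135 + F))
E + W(D(15, I)) = 22397 + (-146 + 1/(6 - 68/9))/(-135 + 1/(6 - 68/9)) = 22397 + (-146 + 1/(-14/9))/(-135 + 1/(-14/9)) = 22397 + (-146 - 9/14)/(-135 - 9/14) = 22397 - 2053/14/(-1899/14) = 22397 - 14/1899*(-2053/14) = 22397 + 2053/1899 = 42533956/1899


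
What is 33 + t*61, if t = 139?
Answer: 8512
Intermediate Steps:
33 + t*61 = 33 + 139*61 = 33 + 8479 = 8512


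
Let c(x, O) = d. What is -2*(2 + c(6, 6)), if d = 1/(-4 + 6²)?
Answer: -65/16 ≈ -4.0625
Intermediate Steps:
d = 1/32 (d = 1/(-4 + 36) = 1/32 ≈ 0.031250)
c(x, O) = 1/32
-2*(2 + c(6, 6)) = -2*(2 + 1/32) = -2*65/32 = -65/16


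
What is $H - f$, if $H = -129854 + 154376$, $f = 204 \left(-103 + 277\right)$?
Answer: $-10974$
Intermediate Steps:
$f = 35496$ ($f = 204 \cdot 174 = 35496$)
$H = 24522$
$H - f = 24522 - 35496 = -10974$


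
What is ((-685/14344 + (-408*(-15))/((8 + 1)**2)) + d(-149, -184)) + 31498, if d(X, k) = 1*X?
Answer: 4056778259/129096 ≈ 31425.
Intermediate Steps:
d(X, k) = X
((-685/14344 + (-408*(-15))/((8 + 1)**2)) + d(-149, -184)) + 31498 = ((-685/14344 + (-408*(-15))/((8 + 1)**2)) - 149) + 31498 = ((-685*1/14344 + 6120/(9**2)) - 149) + 31498 = ((-685/14344 + 6120/81) - 149) + 31498 = ((-685/14344 + 6120*(1/81)) - 149) + 31498 = ((-685/14344 + 680/9) - 149) + 31498 = (9747755/129096 - 149) + 31498 = -9487549/129096 + 31498 = 4056778259/129096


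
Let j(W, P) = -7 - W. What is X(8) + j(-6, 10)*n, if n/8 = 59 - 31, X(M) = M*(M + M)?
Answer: -96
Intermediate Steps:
X(M) = 2*M**2 (X(M) = M*(2*M) = 2*M**2)
n = 224 (n = 8*(59 - 31) = 8*28 = 224)
X(8) + j(-6, 10)*n = 2*8**2 + (-7 - 1*(-6))*224 = 2*64 + (-7 + 6)*224 = 128 - 1*224 = 128 - 224 = -96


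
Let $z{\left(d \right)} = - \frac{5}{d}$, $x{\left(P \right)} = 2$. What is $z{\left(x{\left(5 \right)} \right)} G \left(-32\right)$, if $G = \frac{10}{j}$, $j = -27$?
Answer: $- \frac{800}{27} \approx -29.63$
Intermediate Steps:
$G = - \frac{10}{27}$ ($G = \frac{10}{-27} = 10 \left(- \frac{1}{27}\right) = - \frac{10}{27} \approx -0.37037$)
$z{\left(x{\left(5 \right)} \right)} G \left(-32\right) = - \frac{5}{2} \left(- \frac{10}{27}\right) \left(-32\right) = \left(-5\right) \frac{1}{2} \left(- \frac{10}{27}\right) \left(-32\right) = \left(- \frac{5}{2}\right) \left(- \frac{10}{27}\right) \left(-32\right) = \frac{25}{27} \left(-32\right) = - \frac{800}{27}$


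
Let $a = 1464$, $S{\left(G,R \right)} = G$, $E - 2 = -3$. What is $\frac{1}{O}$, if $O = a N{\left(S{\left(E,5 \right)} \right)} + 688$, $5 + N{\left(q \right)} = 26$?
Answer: $\frac{1}{31432} \approx 3.1815 \cdot 10^{-5}$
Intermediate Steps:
$E = -1$ ($E = 2 - 3 = -1$)
$N{\left(q \right)} = 21$ ($N{\left(q \right)} = -5 + 26 = 21$)
$O = 31432$ ($O = 1464 \cdot 21 + 688 = 30744 + 688 = 31432$)
$\frac{1}{O} = \frac{1}{31432}$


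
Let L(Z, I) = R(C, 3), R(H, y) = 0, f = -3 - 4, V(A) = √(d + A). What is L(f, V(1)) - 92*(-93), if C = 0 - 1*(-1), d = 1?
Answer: 8556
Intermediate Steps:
C = 1 (C = 0 + 1 = 1)
V(A) = √(1 + A)
f = -7
L(Z, I) = 0
L(f, V(1)) - 92*(-93) = 0 - 92*(-93) = 0 + 8556 = 8556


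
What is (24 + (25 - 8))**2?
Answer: 1681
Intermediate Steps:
(24 + (25 - 8))**2 = (24 + 17)**2 = 41**2 = 1681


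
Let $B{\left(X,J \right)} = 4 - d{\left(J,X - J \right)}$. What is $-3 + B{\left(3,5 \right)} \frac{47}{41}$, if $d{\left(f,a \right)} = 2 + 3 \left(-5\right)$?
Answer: $\frac{676}{41} \approx 16.488$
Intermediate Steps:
$d{\left(f,a \right)} = -13$ ($d{\left(f,a \right)} = 2 - 15 = -13$)
$B{\left(X,J \right)} = 17$ ($B{\left(X,J \right)} = 4 - -13 = 4 + 13 = 17$)
$-3 + B{\left(3,5 \right)} \frac{47}{41} = -3 + 17 \cdot \frac{47}{41} = -3 + \frac{799}{41} = \frac{676}{41}$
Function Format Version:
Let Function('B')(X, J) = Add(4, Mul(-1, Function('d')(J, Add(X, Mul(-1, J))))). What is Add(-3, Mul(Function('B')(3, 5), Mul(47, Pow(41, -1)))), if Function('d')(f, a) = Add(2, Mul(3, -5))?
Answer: Rational(676, 41) ≈ 16.488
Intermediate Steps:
Function('d')(f, a) = -13 (Function('d')(f, a) = Add(2, -15) = -13)
Function('B')(X, J) = 17 (Function('B')(X, J) = Add(4, Mul(-1, -13)) = Add(4, 13) = 17)
Add(-3, Mul(Function('B')(3, 5), Mul(47, Pow(41, -1)))) = Add(-3, Mul(17, Mul(47, Pow(41, -1)))) = Add(-3, Mul(17, Mul(47, Rational(1, 41)))) = Add(-3, Mul(17, Rational(47, 41))) = Add(-3, Rational(799, 41)) = Rational(676, 41)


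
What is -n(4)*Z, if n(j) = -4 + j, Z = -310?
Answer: 0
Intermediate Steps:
-n(4)*Z = -(-4 + 4)*(-310) = -0*(-310) = -1*0 = 0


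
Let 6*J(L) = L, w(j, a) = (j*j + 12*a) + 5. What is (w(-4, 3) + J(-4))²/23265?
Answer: 28561/209385 ≈ 0.13640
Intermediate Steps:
w(j, a) = 5 + j² + 12*a (w(j, a) = (j² + 12*a) + 5 = 5 + j² + 12*a)
J(L) = L/6
(w(-4, 3) + J(-4))²/23265 = ((5 + (-4)² + 12*3) + (⅙)*(-4))²/23265 = ((5 + 16 + 36) - ⅔)²*(1/23265) = (57 - ⅔)²*(1/23265) = (169/3)²*(1/23265) = (28561/9)*(1/23265) = 28561/209385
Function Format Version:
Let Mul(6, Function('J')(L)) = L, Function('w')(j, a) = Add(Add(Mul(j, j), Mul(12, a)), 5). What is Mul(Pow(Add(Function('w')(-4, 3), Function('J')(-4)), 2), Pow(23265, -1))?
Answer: Rational(28561, 209385) ≈ 0.13640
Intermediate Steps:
Function('w')(j, a) = Add(5, Pow(j, 2), Mul(12, a)) (Function('w')(j, a) = Add(Add(Pow(j, 2), Mul(12, a)), 5) = Add(5, Pow(j, 2), Mul(12, a)))
Function('J')(L) = Mul(Rational(1, 6), L)
Mul(Pow(Add(Function('w')(-4, 3), Function('J')(-4)), 2), Pow(23265, -1)) = Mul(Pow(Add(Add(5, Pow(-4, 2), Mul(12, 3)), Mul(Rational(1, 6), -4)), 2), Pow(23265, -1)) = Mul(Pow(Add(Add(5, 16, 36), Rational(-2, 3)), 2), Rational(1, 23265)) = Mul(Pow(Add(57, Rational(-2, 3)), 2), Rational(1, 23265)) = Mul(Pow(Rational(169, 3), 2), Rational(1, 23265)) = Mul(Rational(28561, 9), Rational(1, 23265)) = Rational(28561, 209385)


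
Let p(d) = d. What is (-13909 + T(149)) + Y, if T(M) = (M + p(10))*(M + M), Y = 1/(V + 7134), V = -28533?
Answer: 716288726/21399 ≈ 33473.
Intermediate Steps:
Y = -1/21399 (Y = 1/(-28533 + 7134) = 1/(-21399) = -1/21399 ≈ -4.6731e-5)
T(M) = 2*M*(10 + M) (T(M) = (M + 10)*(M + M) = (10 + M)*(2*M) = 2*M*(10 + M))
(-13909 + T(149)) + Y = (-13909 + 2*149*(10 + 149)) - 1/21399 = (-13909 + 2*149*159) - 1/21399 = (-13909 + 47382) - 1/21399 = 33473 - 1/21399 = 716288726/21399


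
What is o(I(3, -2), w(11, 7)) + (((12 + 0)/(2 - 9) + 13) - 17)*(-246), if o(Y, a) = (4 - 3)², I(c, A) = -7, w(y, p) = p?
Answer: 9847/7 ≈ 1406.7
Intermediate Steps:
o(Y, a) = 1 (o(Y, a) = 1² = 1)
o(I(3, -2), w(11, 7)) + (((12 + 0)/(2 - 9) + 13) - 17)*(-246) = 1 + (((12 + 0)/(2 - 9) + 13) - 17)*(-246) = 1 + ((12/(-7) + 13) - 17)*(-246) = 1 + ((12*(-⅐) + 13) - 17)*(-246) = 1 + ((-12/7 + 13) - 17)*(-246) = 1 + (79/7 - 17)*(-246) = 1 - 40/7*(-246) = 1 + 9840/7 = 9847/7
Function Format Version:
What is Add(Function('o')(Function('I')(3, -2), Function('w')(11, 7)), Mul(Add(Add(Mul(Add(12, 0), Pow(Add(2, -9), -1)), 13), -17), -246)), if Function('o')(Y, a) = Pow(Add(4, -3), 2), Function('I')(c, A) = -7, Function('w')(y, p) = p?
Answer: Rational(9847, 7) ≈ 1406.7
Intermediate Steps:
Function('o')(Y, a) = 1 (Function('o')(Y, a) = Pow(1, 2) = 1)
Add(Function('o')(Function('I')(3, -2), Function('w')(11, 7)), Mul(Add(Add(Mul(Add(12, 0), Pow(Add(2, -9), -1)), 13), -17), -246)) = Add(1, Mul(Add(Add(Mul(Add(12, 0), Pow(Add(2, -9), -1)), 13), -17), -246)) = Add(1, Mul(Add(Add(Mul(12, Pow(-7, -1)), 13), -17), -246)) = Add(1, Mul(Add(Add(Mul(12, Rational(-1, 7)), 13), -17), -246)) = Add(1, Mul(Add(Add(Rational(-12, 7), 13), -17), -246)) = Add(1, Mul(Add(Rational(79, 7), -17), -246)) = Add(1, Mul(Rational(-40, 7), -246)) = Add(1, Rational(9840, 7)) = Rational(9847, 7)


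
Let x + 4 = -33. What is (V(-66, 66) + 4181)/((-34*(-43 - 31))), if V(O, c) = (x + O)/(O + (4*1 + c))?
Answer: 16621/10064 ≈ 1.6515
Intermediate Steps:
x = -37 (x = -4 - 33 = -37)
V(O, c) = (-37 + O)/(4 + O + c) (V(O, c) = (-37 + O)/(O + (4*1 + c)) = (-37 + O)/(O + (4 + c)) = (-37 + O)/(4 + O + c))
(V(-66, 66) + 4181)/((-34*(-43 - 31))) = ((-37 - 66)/(4 - 66 + 66) + 4181)/((-34*(-43 - 31))) = (-103/4 + 4181)/((-34*(-74))) = ((¼)*(-103) + 4181)/2516 = (-103/4 + 4181)*(1/2516) = (16621/4)*(1/2516) = 16621/10064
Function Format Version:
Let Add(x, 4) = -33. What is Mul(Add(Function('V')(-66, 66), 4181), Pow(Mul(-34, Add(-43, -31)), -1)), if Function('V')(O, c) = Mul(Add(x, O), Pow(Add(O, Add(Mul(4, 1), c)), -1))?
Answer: Rational(16621, 10064) ≈ 1.6515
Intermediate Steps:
x = -37 (x = Add(-4, -33) = -37)
Function('V')(O, c) = Mul(Pow(Add(4, O, c), -1), Add(-37, O)) (Function('V')(O, c) = Mul(Add(-37, O), Pow(Add(O, Add(Mul(4, 1), c)), -1)) = Mul(Add(-37, O), Pow(Add(O, Add(4, c)), -1)) = Mul(Add(-37, O), Pow(Add(4, O, c), -1)) = Mul(Pow(Add(4, O, c), -1), Add(-37, O)))
Mul(Add(Function('V')(-66, 66), 4181), Pow(Mul(-34, Add(-43, -31)), -1)) = Mul(Add(Mul(Pow(Add(4, -66, 66), -1), Add(-37, -66)), 4181), Pow(Mul(-34, Add(-43, -31)), -1)) = Mul(Add(Mul(Pow(4, -1), -103), 4181), Pow(Mul(-34, -74), -1)) = Mul(Add(Mul(Rational(1, 4), -103), 4181), Pow(2516, -1)) = Mul(Add(Rational(-103, 4), 4181), Rational(1, 2516)) = Mul(Rational(16621, 4), Rational(1, 2516)) = Rational(16621, 10064)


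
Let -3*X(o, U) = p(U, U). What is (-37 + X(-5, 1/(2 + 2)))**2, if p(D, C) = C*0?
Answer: 1369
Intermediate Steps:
p(D, C) = 0
X(o, U) = 0 (X(o, U) = -1/3*0 = 0)
(-37 + X(-5, 1/(2 + 2)))**2 = (-37 + 0)**2 = (-37)**2 = 1369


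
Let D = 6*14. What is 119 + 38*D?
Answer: 3311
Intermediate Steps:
D = 84
119 + 38*D = 119 + 38*84 = 119 + 3192 = 3311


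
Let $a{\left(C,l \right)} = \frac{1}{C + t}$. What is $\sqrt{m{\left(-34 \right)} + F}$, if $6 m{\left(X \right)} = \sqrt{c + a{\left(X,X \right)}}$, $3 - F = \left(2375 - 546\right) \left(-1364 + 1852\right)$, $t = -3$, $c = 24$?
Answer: $\frac{\sqrt{-43988384916 + 222 \sqrt{32819}}}{222} \approx 944.75 i$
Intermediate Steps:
$F = -892549$ ($F = 3 - \left(2375 - 546\right) \left(-1364 + 1852\right) = 3 - 1829 \cdot 488 = 3 - 892552 = -892549$)
$a{\left(C,l \right)} = \frac{1}{-3 + C}$ ($a{\left(C,l \right)} = \frac{1}{C - 3} = \frac{1}{-3 + C}$)
$m{\left(X \right)} = \frac{\sqrt{24 + \frac{1}{-3 + X}}}{6}$
$\sqrt{m{\left(-34 \right)} + F} = \sqrt{\frac{\sqrt{\frac{-71 + 24 \left(-34\right)}{-3 - 34}}}{6} - 892549} = \sqrt{\frac{\sqrt{\frac{-71 - 816}{-37}}}{6} - 892549} = \sqrt{\frac{\sqrt{\left(- \frac{1}{37}\right) \left(-887\right)}}{6} - 892549} = \sqrt{\frac{\sqrt{\frac{887}{37}}}{6} - 892549} = \sqrt{\frac{\frac{1}{37} \sqrt{32819}}{6} - 892549} = \sqrt{\frac{\sqrt{32819}}{222} - 892549} = \sqrt{-892549 + \frac{\sqrt{32819}}{222}}$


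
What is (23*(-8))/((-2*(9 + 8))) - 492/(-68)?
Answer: 215/17 ≈ 12.647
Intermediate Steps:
(23*(-8))/((-2*(9 + 8))) - 492/(-68) = -184/((-2*17)) - 492*(-1/68) = -184/(-34) + 123/17 = -184*(-1/34) + 123/17 = 92/17 + 123/17 = 215/17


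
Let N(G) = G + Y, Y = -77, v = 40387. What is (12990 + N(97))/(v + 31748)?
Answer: 2602/14427 ≈ 0.18036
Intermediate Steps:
N(G) = -77 + G (N(G) = G - 77 = -77 + G)
(12990 + N(97))/(v + 31748) = (12990 + (-77 + 97))/(40387 + 31748) = (12990 + 20)/72135 = 13010*(1/72135) = 2602/14427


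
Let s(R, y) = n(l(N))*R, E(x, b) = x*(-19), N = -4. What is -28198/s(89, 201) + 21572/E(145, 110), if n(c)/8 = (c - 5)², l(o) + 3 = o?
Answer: -1144709753/141232320 ≈ -8.1051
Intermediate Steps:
E(x, b) = -19*x
l(o) = -3 + o
n(c) = 8*(-5 + c)² (n(c) = 8*(c - 5)² = 8*(-5 + c)²)
s(R, y) = 1152*R (s(R, y) = (8*(-5 + (-3 - 4))²)*R = (8*(-5 - 7)²)*R = (8*(-12)²)*R = (8*144)*R = 1152*R)
-28198/s(89, 201) + 21572/E(145, 110) = -28198/(1152*89) + 21572/((-19*145)) = -28198/102528 + 21572/(-2755) = -28198*1/102528 + 21572*(-1/2755) = -14099/51264 - 21572/2755 = -1144709753/141232320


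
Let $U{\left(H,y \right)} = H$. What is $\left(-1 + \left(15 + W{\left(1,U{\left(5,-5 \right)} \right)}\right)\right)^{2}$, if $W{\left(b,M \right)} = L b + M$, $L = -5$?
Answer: $196$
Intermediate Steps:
$W{\left(b,M \right)} = M - 5 b$ ($W{\left(b,M \right)} = - 5 b + M = M - 5 b$)
$\left(-1 + \left(15 + W{\left(1,U{\left(5,-5 \right)} \right)}\right)\right)^{2} = \left(-1 + \left(15 + \left(5 - 5\right)\right)\right)^{2} = \left(-1 + \left(15 + 0\right)\right)^{2} = \left(-1 + 15\right)^{2} = 14^{2} = 196$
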